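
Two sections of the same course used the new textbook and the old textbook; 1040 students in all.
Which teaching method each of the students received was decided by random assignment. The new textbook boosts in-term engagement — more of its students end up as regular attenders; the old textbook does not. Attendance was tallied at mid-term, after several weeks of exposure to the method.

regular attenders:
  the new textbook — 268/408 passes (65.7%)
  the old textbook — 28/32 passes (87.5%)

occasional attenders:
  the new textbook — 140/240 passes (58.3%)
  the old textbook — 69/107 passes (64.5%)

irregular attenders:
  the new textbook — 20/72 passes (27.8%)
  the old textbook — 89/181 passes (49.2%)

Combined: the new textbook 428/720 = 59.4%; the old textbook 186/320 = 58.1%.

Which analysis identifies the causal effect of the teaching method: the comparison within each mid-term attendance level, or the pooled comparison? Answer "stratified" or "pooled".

Mid-term attendance here is a post-treatment variable shaped by the teaching method; conditioning on it would introduce bias rather than remove it. The overall comparison is the causal one.
Pooled: the new textbook 59.4% vs the old textbook 58.1%; the new textbook is higher overall.

pooled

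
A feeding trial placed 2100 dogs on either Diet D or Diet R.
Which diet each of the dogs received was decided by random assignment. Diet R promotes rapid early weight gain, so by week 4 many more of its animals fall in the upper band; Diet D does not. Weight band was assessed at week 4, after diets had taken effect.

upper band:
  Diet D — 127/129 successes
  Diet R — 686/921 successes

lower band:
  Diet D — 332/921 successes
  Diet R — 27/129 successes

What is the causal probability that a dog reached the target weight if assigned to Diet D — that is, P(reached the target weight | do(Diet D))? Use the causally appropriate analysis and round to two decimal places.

Week-4 weight band is downstream of the diet. One should not condition on a consequence of treatment, so the overall rates are the right comparison.
So P(outcome | do(Diet D)) is just the pooled rate for Diet D: 459/1050 = 0.437.

0.44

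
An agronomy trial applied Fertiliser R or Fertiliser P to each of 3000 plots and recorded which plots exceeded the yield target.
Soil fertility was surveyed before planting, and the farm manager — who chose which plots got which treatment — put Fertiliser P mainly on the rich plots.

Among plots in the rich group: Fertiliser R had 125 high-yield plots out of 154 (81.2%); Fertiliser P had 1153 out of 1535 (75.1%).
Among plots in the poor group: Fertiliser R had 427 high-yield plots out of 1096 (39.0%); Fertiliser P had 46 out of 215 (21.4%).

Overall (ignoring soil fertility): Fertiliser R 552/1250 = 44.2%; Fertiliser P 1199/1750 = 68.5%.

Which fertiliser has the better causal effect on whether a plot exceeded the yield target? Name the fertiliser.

Fertiliser R

Within every soil fertility level Fertiliser R has the higher rate, yet pooled Fertiliser P does — Simpson's reversal.
Soil fertility is set before the fertiliser has any effect — it is not caused by the fertiliser — and it independently drives the outcome. That makes it a confounder, so the causal comparison is within soil fertility levels.
Within each level — rich: 81.2% vs 75.1%; poor: 39.0% vs 21.4% — Fertiliser R is higher every time.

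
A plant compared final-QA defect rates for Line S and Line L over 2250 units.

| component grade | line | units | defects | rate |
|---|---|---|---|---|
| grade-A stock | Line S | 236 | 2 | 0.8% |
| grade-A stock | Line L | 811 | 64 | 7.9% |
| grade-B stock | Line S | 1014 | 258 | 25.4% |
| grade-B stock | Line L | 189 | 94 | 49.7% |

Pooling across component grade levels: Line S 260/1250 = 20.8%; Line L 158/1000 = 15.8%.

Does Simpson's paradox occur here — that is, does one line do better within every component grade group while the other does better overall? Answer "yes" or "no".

yes

Within each component grade level (grade-A stock 0.8% vs 7.9%; grade-B stock 25.4% vs 49.7%), Line S has the lower rate every time. Pooled: 20.8% vs 15.8% — Line L has the lower rate overall. The two comparisons disagree.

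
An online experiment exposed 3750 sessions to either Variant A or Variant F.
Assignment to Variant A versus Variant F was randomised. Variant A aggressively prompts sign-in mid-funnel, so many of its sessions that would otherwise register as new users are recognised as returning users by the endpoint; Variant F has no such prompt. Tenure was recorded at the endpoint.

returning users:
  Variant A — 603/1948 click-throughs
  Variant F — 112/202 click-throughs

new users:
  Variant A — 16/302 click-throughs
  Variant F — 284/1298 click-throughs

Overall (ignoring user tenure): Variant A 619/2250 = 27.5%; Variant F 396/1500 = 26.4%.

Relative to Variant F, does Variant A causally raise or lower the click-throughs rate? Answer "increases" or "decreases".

The distribution of user tenure is itself part of what the variant does — it is an intermediate outcome. Holding it fixed would remove that part of the effect; the total effect is the pooled difference.
Pooled: Variant A 27.5% vs Variant F 26.4%; Variant A is higher overall.

increases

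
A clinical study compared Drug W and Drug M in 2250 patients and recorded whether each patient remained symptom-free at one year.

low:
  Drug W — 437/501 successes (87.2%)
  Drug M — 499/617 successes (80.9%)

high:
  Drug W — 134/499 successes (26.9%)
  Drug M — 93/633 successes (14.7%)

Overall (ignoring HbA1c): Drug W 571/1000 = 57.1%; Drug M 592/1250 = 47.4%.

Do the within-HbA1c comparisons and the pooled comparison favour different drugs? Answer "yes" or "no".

no

Within each HbA1c level (low 87.2% vs 80.9%; high 26.9% vs 14.7%), Drug W has the higher rate every time. Pooled: 57.1% vs 47.4% — Drug W has the higher rate overall. They agree.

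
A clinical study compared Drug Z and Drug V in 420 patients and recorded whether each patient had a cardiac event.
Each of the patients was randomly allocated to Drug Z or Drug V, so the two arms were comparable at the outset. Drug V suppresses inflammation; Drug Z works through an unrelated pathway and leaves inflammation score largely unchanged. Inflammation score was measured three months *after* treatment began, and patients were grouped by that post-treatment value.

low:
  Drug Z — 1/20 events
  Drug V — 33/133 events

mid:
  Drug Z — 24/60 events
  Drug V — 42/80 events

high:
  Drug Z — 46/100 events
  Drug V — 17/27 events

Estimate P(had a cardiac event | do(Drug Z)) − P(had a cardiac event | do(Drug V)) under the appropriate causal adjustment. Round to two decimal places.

+0.01

Within every inflammation score level Drug Z has the lower rate, yet pooled Drug V does — Simpson's reversal.
The distribution of inflammation score is itself part of what the drug does — it is an intermediate outcome. Holding it fixed would remove that part of the effect; the total effect is the pooled difference.
The causal difference is the pooled difference: 0.394 − 0.383 = +0.011.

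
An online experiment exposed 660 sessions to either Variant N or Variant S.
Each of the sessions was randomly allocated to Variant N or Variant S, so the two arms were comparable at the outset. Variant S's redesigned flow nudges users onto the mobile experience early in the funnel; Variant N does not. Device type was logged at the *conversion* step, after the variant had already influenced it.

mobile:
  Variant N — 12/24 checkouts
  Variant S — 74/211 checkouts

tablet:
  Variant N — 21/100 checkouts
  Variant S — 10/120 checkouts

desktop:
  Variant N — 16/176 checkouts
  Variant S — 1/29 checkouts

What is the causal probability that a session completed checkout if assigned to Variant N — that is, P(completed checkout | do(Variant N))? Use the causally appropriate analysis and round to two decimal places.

0.16

Stratifying would compare variants among sessions the variants themselves sorted into device type groups — a form of selection on an intermediate. The unconditioned pooled rates give the total causal effect.
So P(outcome | do(Variant N)) is just the pooled rate for Variant N: 49/300 = 0.163.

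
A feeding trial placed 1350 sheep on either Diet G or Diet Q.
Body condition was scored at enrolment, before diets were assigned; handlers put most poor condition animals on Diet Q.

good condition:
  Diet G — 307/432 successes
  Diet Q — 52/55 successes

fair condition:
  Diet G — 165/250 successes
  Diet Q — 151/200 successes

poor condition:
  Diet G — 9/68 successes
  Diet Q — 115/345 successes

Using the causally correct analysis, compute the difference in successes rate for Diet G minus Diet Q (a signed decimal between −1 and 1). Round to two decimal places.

Starting body condition differs across diets for reasons unrelated to any effect of the diet itself, and it separately predicts the outcome — a classic confounder. We must compare within starting body condition levels.
Adjusting over the population distribution of starting body condition: 0.361·(0.711−0.945) + 0.333·(0.660−0.755) + 0.306·(0.132−0.333) = -0.178.

-0.18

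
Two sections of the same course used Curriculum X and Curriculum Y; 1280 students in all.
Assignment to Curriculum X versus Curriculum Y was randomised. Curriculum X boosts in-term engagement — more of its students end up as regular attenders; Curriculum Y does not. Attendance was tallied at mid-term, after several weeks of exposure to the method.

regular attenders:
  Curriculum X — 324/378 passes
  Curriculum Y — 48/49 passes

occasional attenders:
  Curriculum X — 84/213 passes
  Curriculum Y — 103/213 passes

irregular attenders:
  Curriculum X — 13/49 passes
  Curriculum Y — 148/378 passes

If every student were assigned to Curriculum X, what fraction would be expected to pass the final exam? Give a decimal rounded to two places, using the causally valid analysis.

0.66

The stratified and pooled comparisons disagree (Curriculum Y wins within each mid-term attendance; Curriculum X wins overall), so the answer turns on the causal role of mid-term attendance.
Mid-term attendance lies on the pathway teaching method → mid-term attendance → outcome, so adjusting for it blocks the indirect effect. For the total causal effect of teaching method, use the unadjusted pooled rates.
So P(outcome | do(Curriculum X)) is just the pooled rate for Curriculum X: 421/640 = 0.658.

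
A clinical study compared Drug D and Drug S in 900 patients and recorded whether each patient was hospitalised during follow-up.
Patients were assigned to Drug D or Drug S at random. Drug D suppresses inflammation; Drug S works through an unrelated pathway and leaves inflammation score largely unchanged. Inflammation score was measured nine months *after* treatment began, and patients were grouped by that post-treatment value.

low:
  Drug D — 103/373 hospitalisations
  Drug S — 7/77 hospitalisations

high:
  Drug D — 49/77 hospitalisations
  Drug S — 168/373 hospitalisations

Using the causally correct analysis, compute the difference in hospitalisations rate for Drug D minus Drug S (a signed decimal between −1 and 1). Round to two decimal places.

Inflammation score is recorded after the drug and is itself shifted by it — it sits on the causal path from drug to outcome. Conditioning on a mediator would strip out part of the effect we want; the pooled comparison gives the total causal effect.
The causal difference is the pooled difference: 0.338 − 0.389 = -0.051.

-0.05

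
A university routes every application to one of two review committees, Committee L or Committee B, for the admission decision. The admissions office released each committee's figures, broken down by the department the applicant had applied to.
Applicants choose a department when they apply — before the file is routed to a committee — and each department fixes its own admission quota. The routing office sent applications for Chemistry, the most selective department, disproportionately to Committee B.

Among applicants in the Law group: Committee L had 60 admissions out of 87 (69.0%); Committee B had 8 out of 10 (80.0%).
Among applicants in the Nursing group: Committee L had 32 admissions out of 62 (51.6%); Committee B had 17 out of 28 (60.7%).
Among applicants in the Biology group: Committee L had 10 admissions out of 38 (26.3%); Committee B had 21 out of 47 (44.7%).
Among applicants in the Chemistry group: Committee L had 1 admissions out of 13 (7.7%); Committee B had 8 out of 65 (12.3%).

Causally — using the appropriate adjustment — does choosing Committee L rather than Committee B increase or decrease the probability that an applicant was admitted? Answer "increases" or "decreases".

The department-specific comparison favours Committee B throughout, but the pooled figures favour Committee L. The question is whether to condition on department.
The imbalance in department arose from how applicants were allocated, not from anything the review committee did; and department independently affects the outcome. The pooled gap is confounded — condition on department.
Within each level — Law: 69.0% vs 80.0%; Nursing: 51.6% vs 60.7%; Biology: 26.3% vs 44.7%; Chemistry: 7.7% vs 12.3% — Committee B is higher every time.

decreases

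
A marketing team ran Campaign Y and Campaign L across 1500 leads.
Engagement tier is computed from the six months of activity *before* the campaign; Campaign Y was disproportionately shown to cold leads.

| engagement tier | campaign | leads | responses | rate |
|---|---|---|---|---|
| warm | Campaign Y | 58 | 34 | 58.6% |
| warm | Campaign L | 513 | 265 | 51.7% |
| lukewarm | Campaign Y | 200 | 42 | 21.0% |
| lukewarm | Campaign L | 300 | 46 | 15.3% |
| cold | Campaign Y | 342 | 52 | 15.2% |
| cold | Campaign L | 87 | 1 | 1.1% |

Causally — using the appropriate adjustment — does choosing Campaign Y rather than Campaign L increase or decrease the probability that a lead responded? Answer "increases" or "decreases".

Nothing the campaign does changes engagement tier; the imbalance is an allocation artefact. With engagement tier also predicting the outcome, the pooled figure is confounded, and the within-stratum comparison is the causal one.
Within each level — warm: 58.6% vs 51.7%; lukewarm: 21.0% vs 15.3%; cold: 15.2% vs 1.1% — Campaign Y is higher every time.

increases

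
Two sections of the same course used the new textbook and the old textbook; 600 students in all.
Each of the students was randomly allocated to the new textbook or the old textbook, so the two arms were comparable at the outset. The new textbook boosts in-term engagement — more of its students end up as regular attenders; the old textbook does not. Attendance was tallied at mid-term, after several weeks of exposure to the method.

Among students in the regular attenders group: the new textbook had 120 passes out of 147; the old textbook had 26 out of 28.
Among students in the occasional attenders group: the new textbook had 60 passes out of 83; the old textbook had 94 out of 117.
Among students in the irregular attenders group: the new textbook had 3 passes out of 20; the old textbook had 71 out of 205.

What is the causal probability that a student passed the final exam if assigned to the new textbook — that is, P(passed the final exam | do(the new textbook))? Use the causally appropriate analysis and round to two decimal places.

the old textbook is higher inside every mid-term attendance stratum but the new textbook is higher in aggregate. Whether to stratify depends on how mid-term attendance relates to the teaching method.
Mid-term attendance is recorded after the teaching method and is itself shifted by it — it sits on the causal path from teaching method to outcome. Conditioning on a mediator would strip out part of the effect we want; the pooled comparison gives the total causal effect.
So P(outcome | do(the new textbook)) is just the pooled rate for the new textbook: 183/250 = 0.732.

0.73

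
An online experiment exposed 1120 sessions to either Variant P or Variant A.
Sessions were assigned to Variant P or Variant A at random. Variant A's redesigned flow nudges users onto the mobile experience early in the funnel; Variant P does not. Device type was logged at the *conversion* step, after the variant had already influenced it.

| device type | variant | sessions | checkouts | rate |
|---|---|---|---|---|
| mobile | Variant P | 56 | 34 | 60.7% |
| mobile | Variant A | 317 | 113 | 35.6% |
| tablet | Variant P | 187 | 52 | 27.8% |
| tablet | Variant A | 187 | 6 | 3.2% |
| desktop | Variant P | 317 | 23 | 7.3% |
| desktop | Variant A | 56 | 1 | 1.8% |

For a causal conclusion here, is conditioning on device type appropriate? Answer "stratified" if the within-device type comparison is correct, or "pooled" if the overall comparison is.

pooled

Stratifying would compare variants among sessions the variants themselves sorted into device type groups — a form of selection on an intermediate. The unconditioned pooled rates give the total causal effect.
Pooled: Variant P 19.5% vs Variant A 21.4%; Variant A is higher overall.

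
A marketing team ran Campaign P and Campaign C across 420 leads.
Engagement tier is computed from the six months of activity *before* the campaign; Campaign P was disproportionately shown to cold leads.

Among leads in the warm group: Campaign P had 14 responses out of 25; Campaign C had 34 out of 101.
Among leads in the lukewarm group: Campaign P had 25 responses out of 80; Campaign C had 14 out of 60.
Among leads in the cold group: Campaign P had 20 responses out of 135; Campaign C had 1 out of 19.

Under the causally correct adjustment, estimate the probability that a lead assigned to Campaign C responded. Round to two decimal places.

The stratified and pooled comparisons disagree (Campaign P wins within each engagement tier; Campaign C wins overall), so the answer turns on the causal role of engagement tier.
Here engagement tier is a common cause — it drives both which campaign a case falls under and the outcome. The crude comparison mixes populations; the stratum-specific rates are the causally relevant ones.
Standardising Campaign C to the population engagement tier mix: 0.300·34/101 + 0.333·14/60 + 0.367·1/19 = 0.198.

0.20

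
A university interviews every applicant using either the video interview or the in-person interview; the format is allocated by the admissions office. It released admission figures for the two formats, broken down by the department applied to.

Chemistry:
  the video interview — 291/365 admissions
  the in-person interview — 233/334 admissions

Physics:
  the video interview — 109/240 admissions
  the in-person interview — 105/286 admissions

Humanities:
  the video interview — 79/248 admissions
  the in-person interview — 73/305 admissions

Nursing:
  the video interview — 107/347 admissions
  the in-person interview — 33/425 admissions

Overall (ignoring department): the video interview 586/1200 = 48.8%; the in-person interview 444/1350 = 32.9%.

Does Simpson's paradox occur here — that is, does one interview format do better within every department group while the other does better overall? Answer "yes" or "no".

no

Within each department level (Chemistry 79.7% vs 69.8%; Physics 45.4% vs 36.7%; Humanities 31.9% vs 23.9%; Nursing 30.8% vs 7.8%), the video interview has the higher rate every time. Pooled: 48.8% vs 32.9% — the video interview has the higher rate overall. They agree.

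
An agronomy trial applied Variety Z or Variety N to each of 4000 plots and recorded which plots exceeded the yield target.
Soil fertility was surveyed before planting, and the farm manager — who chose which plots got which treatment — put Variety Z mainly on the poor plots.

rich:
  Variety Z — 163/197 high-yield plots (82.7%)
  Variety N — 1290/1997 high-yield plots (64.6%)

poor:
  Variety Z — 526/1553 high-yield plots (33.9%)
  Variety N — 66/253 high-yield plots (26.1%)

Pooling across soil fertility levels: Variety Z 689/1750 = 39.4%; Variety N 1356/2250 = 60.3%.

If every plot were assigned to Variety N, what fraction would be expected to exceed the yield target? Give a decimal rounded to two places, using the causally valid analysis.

The imbalance in soil fertility arose from how plots were allocated, not from anything the variety did; and soil fertility independently affects the outcome. The pooled gap is confounded — condition on soil fertility.
Standardising Variety N to the population soil fertility mix: 0.548·1290/1997 + 0.452·66/253 = 0.472.

0.47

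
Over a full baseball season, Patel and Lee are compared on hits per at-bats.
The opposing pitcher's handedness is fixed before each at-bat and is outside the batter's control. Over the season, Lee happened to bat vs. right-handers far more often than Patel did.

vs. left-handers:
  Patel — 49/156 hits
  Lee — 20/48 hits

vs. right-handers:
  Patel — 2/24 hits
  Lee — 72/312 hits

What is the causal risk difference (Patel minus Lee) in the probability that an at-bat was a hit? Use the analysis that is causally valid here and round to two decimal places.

Lee is higher inside every pitcher handedness stratum but Patel is higher in aggregate. Whether to stratify depends on how pitcher handedness relates to the player.
Since pitcher handedness is a pre-existing factor (not a product of the player) and it affects the outcome on its own, it is a confounder. The stratified rates, not the pooled rate, identify the causal effect.
Adjusting over the population distribution of pitcher handedness: 0.378·(0.314−0.417) + 0.622·(0.083−0.231) = -0.130.

-0.13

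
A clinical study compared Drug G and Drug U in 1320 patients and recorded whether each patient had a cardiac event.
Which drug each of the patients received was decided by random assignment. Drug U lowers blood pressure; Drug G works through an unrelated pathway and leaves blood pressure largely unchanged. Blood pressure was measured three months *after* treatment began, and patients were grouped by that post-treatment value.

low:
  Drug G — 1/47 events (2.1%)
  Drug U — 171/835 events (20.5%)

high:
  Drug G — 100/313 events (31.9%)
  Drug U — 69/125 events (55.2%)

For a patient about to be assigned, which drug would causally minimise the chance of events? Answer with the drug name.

Blood pressure is recorded after the drug and is itself shifted by it — it sits on the causal path from drug to outcome. Conditioning on a mediator would strip out part of the effect we want; the pooled comparison gives the total causal effect.
Pooled: Drug G 28.1% vs Drug U 25.0%; Drug U is lower overall.

Drug U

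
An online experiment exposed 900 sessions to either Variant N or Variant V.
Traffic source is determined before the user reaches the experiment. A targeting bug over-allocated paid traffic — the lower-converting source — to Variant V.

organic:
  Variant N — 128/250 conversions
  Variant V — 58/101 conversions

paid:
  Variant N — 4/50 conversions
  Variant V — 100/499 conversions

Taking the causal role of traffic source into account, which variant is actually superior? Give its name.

Since traffic source is a pre-existing factor (not a product of the variant) and it affects the outcome on its own, it is a confounder. The stratified rates, not the pooled rate, identify the causal effect.
Within each level — organic: 51.2% vs 57.4%; paid: 8.0% vs 20.0% — Variant V is higher every time.

Variant V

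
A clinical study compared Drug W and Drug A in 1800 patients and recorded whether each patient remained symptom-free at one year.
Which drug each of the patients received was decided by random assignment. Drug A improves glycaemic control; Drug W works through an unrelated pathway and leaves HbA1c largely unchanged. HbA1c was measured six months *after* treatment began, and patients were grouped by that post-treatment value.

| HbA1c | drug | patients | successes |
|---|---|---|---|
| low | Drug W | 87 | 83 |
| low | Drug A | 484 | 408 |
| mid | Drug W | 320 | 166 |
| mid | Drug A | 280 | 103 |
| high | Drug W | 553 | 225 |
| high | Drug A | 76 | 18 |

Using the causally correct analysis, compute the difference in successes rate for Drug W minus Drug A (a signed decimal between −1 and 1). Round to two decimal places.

-0.14

HbA1c lies on the pathway drug → HbA1c → outcome, so adjusting for it blocks the indirect effect. For the total causal effect of drug, use the unadjusted pooled rates.
The causal difference is the pooled difference: 0.494 − 0.630 = -0.136.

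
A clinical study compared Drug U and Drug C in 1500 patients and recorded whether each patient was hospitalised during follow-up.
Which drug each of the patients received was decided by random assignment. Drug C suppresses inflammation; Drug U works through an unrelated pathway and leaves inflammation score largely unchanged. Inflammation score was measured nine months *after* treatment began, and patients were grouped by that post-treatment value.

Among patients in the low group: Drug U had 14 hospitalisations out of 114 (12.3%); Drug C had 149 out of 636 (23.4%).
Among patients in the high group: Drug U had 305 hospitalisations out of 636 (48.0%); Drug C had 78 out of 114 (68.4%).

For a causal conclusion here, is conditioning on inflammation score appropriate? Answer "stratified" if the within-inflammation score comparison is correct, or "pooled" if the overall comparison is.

pooled

Drug U is lower inside every inflammation score stratum but Drug C is lower in aggregate. Whether to stratify depends on how inflammation score relates to the drug.
Inflammation score is downstream of the drug. One should not condition on a consequence of treatment, so the overall rates are the right comparison.
Pooled: Drug U 42.5% vs Drug C 30.3%; Drug C is lower overall.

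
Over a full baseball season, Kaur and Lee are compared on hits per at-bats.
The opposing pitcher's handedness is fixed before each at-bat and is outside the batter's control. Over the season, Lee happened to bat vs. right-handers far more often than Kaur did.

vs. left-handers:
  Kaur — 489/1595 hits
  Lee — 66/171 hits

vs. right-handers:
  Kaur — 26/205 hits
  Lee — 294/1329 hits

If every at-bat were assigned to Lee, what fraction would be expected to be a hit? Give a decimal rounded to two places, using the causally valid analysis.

0.31

The stratified and pooled comparisons disagree (Lee wins within each pitcher handedness; Kaur wins overall), so the answer turns on the causal role of pitcher handedness.
Here pitcher handedness is a common cause — it drives both which player a case falls under and the outcome. The crude comparison mixes populations; the stratum-specific rates are the causally relevant ones.
Standardising Lee to the population pitcher handedness mix: 0.535·66/171 + 0.465·294/1329 = 0.309.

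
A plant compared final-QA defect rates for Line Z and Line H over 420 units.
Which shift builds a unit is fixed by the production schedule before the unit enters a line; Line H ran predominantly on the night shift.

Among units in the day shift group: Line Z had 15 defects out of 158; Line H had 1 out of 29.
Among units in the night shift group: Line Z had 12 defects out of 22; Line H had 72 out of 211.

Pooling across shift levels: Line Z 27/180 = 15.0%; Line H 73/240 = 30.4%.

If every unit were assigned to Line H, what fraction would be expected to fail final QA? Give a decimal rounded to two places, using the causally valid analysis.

Within every shift level Line H has the lower rate, yet pooled Line Z does — Simpson's reversal.
The imbalance in shift arose from how units were allocated, not from anything the line did; and shift independently affects the outcome. The pooled gap is confounded — condition on shift.
Standardising Line H to the population shift mix: 0.445·1/29 + 0.555·72/211 = 0.205.

0.20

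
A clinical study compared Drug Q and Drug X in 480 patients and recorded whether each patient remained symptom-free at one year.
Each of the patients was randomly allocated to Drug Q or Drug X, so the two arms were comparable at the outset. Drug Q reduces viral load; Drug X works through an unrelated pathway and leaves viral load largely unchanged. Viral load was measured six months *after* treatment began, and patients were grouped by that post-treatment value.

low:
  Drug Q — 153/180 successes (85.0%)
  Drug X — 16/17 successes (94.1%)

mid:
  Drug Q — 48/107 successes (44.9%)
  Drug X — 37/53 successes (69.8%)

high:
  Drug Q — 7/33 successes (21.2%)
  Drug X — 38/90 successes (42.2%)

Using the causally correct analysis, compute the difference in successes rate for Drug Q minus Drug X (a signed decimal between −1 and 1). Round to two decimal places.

+0.08

Viral load here is a post-treatment variable shaped by the drug; conditioning on it would introduce bias rather than remove it. The overall comparison is the causal one.
The causal difference is the pooled difference: 0.650 − 0.569 = +0.081.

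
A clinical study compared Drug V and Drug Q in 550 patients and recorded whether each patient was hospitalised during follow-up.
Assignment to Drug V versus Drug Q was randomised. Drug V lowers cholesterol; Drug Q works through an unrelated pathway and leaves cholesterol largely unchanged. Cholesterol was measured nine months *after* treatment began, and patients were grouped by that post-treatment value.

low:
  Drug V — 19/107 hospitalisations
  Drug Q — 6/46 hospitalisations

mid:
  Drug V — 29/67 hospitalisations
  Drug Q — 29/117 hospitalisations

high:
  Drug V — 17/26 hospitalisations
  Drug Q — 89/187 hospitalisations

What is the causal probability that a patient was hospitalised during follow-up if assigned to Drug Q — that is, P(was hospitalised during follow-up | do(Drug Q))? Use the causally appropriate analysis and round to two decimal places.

0.35

The cholesterol-specific comparison favours Drug Q throughout, but the pooled figures favour Drug V. The question is whether to condition on cholesterol.
Stratifying would compare drugs among patients the drugs themselves sorted into cholesterol groups — a form of selection on an intermediate. The unconditioned pooled rates give the total causal effect.
So P(outcome | do(Drug Q)) is just the pooled rate for Drug Q: 124/350 = 0.354.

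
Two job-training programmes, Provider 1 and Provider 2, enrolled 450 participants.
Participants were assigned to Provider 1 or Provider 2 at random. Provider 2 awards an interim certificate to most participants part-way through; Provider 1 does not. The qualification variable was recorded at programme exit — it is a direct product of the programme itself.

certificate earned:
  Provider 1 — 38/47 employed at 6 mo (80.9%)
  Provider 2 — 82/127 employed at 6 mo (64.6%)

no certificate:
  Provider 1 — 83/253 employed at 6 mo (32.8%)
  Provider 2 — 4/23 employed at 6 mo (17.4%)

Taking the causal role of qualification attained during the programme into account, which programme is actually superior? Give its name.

Provider 2

Qualification attained during the programme is recorded after the programme and is itself shifted by it — it sits on the causal path from programme to outcome. Conditioning on a mediator would strip out part of the effect we want; the pooled comparison gives the total causal effect.
Pooled: Provider 1 40.3% vs Provider 2 57.3%; Provider 2 is higher overall.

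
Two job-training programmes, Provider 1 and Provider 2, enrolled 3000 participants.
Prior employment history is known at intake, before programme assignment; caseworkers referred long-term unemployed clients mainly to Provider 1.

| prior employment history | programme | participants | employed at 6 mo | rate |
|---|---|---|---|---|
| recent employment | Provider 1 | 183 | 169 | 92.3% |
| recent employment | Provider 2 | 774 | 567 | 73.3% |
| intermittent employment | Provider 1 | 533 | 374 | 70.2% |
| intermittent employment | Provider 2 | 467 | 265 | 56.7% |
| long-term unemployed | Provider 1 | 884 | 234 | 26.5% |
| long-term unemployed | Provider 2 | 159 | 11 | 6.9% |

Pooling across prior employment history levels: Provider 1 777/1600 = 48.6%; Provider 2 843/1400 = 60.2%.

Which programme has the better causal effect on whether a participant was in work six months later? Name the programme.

Provider 1 is higher inside every prior employment history stratum but Provider 2 is higher in aggregate. Whether to stratify depends on how prior employment history relates to the programme.
Prior employment history satisfies the back-door criterion: it is not a descendant of the programme, and it blocks the spurious path from programme to outcome. Adjusting for it (i.e., using the within-prior employment history rates) gives the causal effect.
Within each level — recent employment: 92.3% vs 73.3%; intermittent employment: 70.2% vs 56.7%; long-term unemployed: 26.5% vs 6.9% — Provider 1 is higher every time.

Provider 1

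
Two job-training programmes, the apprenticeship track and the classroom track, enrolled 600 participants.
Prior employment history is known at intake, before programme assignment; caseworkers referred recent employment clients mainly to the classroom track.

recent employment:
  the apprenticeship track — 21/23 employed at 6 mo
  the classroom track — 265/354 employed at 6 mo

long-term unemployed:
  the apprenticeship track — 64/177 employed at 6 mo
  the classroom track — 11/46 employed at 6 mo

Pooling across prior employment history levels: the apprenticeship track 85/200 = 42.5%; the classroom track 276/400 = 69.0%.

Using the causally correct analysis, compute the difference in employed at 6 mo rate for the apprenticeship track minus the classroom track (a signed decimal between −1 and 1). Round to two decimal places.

+0.15

the apprenticeship track is higher inside every prior employment history stratum but the classroom track is higher in aggregate. Whether to stratify depends on how prior employment history relates to the programme.
The imbalance in prior employment history arose from how participants were allocated, not from anything the programme did; and prior employment history independently affects the outcome. The pooled gap is confounded — condition on prior employment history.
Adjusting over the population distribution of prior employment history: 0.628·(0.913−0.749) + 0.372·(0.362−0.239) = +0.149.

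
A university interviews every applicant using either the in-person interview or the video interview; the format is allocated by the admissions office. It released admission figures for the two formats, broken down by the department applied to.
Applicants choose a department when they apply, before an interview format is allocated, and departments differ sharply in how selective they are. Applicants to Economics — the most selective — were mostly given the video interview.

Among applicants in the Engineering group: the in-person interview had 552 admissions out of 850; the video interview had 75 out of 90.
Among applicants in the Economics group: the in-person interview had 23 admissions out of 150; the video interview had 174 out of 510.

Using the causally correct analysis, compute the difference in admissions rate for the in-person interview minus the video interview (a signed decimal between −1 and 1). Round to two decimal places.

The stratified and pooled comparisons disagree (the video interview wins within each department; the in-person interview wins overall), so the answer turns on the causal role of department.
Nothing the interview format does changes department; the imbalance is an allocation artefact. With department also predicting the outcome, the pooled figure is confounded, and the within-stratum comparison is the causal one.
Adjusting over the population distribution of department: 0.588·(0.649−0.833) + 0.412·(0.153−0.341) = -0.186.

-0.19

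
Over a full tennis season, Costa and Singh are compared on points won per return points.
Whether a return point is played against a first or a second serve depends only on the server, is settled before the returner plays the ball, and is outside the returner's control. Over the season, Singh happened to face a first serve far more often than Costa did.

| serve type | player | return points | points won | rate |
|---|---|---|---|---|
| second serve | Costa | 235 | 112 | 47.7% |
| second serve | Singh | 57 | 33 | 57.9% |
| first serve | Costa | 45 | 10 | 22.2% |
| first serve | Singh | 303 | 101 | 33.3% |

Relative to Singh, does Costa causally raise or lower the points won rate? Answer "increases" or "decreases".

decreases

Within every serve type level Singh has the higher rate, yet pooled Costa does — Simpson's reversal.
Serve type satisfies the back-door criterion: it is not a descendant of the player, and it blocks the spurious path from player to outcome. Adjusting for it (i.e., using the within-serve type rates) gives the causal effect.
Within each level — second serve: 47.7% vs 57.9%; first serve: 22.2% vs 33.3% — Singh is higher every time.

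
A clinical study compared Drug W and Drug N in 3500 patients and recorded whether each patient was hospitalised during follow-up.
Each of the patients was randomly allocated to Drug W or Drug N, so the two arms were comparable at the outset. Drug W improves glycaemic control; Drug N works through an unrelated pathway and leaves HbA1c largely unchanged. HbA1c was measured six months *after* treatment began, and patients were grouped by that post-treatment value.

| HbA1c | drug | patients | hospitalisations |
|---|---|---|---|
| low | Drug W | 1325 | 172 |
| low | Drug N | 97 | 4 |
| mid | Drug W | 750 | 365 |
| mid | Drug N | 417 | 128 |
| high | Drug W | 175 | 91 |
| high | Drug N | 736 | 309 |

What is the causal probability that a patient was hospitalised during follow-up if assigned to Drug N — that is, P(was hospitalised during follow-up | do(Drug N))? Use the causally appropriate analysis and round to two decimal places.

0.35

HbA1c lies on the pathway drug → HbA1c → outcome, so adjusting for it blocks the indirect effect. For the total causal effect of drug, use the unadjusted pooled rates.
So P(outcome | do(Drug N)) is just the pooled rate for Drug N: 441/1250 = 0.353.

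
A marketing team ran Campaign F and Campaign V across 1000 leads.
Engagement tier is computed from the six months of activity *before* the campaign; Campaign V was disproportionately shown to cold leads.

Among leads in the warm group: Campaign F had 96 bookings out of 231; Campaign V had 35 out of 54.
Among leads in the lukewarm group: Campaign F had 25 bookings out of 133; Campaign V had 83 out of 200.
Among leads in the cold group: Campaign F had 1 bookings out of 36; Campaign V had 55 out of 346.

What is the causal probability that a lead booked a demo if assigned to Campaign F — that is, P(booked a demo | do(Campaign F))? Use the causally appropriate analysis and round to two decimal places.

0.19

Engagement tier differs across campaigns for reasons unrelated to any effect of the campaign itself, and it separately predicts the outcome — a classic confounder. We must compare within engagement tier levels.
Standardising Campaign F to the population engagement tier mix: 0.285·96/231 + 0.333·25/133 + 0.382·1/36 = 0.192.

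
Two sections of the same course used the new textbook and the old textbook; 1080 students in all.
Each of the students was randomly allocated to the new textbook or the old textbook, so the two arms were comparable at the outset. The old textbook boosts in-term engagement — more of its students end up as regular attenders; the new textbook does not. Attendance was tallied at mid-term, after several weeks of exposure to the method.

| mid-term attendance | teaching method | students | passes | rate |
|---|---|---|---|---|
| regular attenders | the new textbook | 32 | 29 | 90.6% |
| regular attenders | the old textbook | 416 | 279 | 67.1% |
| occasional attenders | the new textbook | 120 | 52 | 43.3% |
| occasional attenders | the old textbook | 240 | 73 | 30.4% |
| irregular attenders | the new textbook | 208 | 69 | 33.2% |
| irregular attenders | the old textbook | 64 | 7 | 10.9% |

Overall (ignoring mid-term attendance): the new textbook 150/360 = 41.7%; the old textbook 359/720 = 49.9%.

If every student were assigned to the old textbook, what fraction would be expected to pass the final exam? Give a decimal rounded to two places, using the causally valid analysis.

0.50

Within every mid-term attendance level the new textbook has the higher rate, yet pooled the old textbook does — Simpson's reversal.
Mid-term attendance is downstream of the teaching method. One should not condition on a consequence of treatment, so the overall rates are the right comparison.
So P(outcome | do(the old textbook)) is just the pooled rate for the old textbook: 359/720 = 0.499.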